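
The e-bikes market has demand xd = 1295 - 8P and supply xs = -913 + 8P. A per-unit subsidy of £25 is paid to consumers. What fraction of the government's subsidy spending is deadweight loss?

DWL / government spending = 50/291

Pre-subsidy: 1295 - 8P = -913 + 8P gives P* = 138, x* = 191.
With the rebate, buyers effectively pay Pb = Ps − 25, where Ps is the price sellers receive.
Demand in terms of Ps becomes xd = 1295 − 8(Ps − 25) = 1495 - 8Ps. Setting this equal to supply: 1495 - 8Ps = -913 + 8Ps, so Ps = 150.5.
Buyers pay Pb = 150.5 − 25 = 125.5; x' = -913 + 8·150.5 = 291.
ΔCS = ½(191 + 291)(138 − 125.5) = 3012.5; ΔPS = ½(191 + 291)(150.5 − 138) = 3012.5.
Government spending = 25 × 291 = 7275.
DWL = ½ × 25 × (291 − 191) = 1250; fraction = 1250 / 7275 = 50/291.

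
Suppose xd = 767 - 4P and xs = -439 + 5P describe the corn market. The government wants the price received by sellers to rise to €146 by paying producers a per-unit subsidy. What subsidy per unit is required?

At a seller price of 146, quantity supplied is -439 + 5·146 = 291.
Buyers absorb 291 only when they pay Pb with 767 − 4·Pb = 291, i.e. Pb = 119.
s = Ps − Pb = 146 − 119 = 27.

Required subsidy s = €27 per unit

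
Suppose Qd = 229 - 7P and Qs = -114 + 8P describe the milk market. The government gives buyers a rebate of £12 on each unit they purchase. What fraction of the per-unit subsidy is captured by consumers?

Consumer share = 8/15

Pre-subsidy: 229 - 7P = -114 + 8P gives P* = 343/15, Q* = 1034/15.
With the rebate, buyers effectively pay Pb = Ps − 12, where Ps is the price sellers receive.
Demand in terms of Ps becomes Qd = 229 − 7(Ps − 12) = 313 - 7Ps. Setting this equal to supply: 313 - 7Ps = -114 + 8Ps, so Ps = 427/15.
Buyers pay Pb = 427/15 − 12 = 247/15; Q' = -114 + 8·(427/15) = 1706/15.
Buyers' price falls by P* − Pb = 343/15 − 247/15 = 6.4; sellers' price rises by Ps − P* = 427/15 − 343/15 = 5.6.
So consumers capture 6.4/12 = 8/15 of each unit of subsidy.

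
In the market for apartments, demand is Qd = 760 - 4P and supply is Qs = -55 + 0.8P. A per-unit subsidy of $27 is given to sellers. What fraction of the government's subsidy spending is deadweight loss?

Pre-subsidy: 760 - 4P = -55 + 0.8P gives P* = 4075/24, Q* = 485/6.
With the subsidy, sellers receive Ps = Pb + 27 for each unit, where Pb is the price buyers pay.
Supply in terms of Pb becomes Qs = -55 + 0.8(Pb + 27) = -33.4 + 0.8Pb. Setting this equal to demand: 760 - 4Pb = -33.4 + 0.8Pb, so Pb = 3967/24.
Sellers receive Ps = 3967/24 + 27 = 4615/24; Q' = 760 − 4·(3967/24) = 593/6.
ΔCS = ½(485/6 + 593/6)(4075/24 − 3967/24) = 404.25; ΔPS = ½(485/6 + 593/6)(4615/24 − 4075/24) = 2021.25.
Government spending = 27 × 593/6 = 2668.5.
DWL = ½ × 27 × (593/6 − 485/6) = 243; fraction = 243 / 2668.5 = 54/593.

DWL / government spending = 54/593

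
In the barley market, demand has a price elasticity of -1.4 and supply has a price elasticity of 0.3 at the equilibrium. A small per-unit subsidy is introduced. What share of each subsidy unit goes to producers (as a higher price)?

For a small subsidy around the equilibrium, the benefit split depends on the relative slopes, which at a point are proportional to the elasticities.
Buyer share = εs/(εs + |εd|) = 0.3/(0.3 + 1.4) = 3/17; seller share = |εd|/(εs + |εd|) = 14/17.
So producers capture 14/17 of the subsidy.

Producer share = 14/17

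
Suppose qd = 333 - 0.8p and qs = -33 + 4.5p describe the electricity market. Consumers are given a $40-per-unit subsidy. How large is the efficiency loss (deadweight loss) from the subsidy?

Deadweight loss = 28800/53

Pre-subsidy: 333 - 0.8p = -33 + 4.5p gives p* = 3660/53, q* = 14721/53.
With the rebate, buyers effectively pay pb = ps − 40, where ps is the price sellers receive.
Demand in terms of ps becomes qd = 333 − 0.8(ps − 40) = 365 - 0.8ps. Setting this equal to supply: 365 - 0.8ps = -33 + 4.5ps, so ps = 3980/53.
Buyers pay pb = 3980/53 − 40 = 1860/53; q' = -33 + 4.5·(3980/53) = 16161/53.
The subsidy expands output by 16161/53 − 14721/53 = 1440/53 past the efficient level; on those units the gap between marginal cost and willingness to pay runs from 0 up to 40.
DWL = ½ × 40 × 1440/53 = 28800/53.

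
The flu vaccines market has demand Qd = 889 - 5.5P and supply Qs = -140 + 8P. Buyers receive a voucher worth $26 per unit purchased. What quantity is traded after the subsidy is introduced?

Pre-subsidy: 889 - 5.5P = -140 + 8P gives P* = 686/9, Q* = 4228/9.
With the rebate, buyers effectively pay Pb = Ps − 26, where Ps is the price sellers receive.
Demand in terms of Ps becomes Qd = 889 − 5.5(Ps − 26) = 1032 - 5.5Ps. Setting this equal to supply: 1032 - 5.5Ps = -140 + 8Ps, so Ps = 2344/27.
Buyers pay Pb = 2344/27 − 26 = 1642/27; Q' = -140 + 8·(2344/27) = 14972/27.

Q' = 14972/27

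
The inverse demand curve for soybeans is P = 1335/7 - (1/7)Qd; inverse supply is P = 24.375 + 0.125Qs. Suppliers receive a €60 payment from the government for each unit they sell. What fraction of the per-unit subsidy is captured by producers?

Pre-subsidy: 1335/7 - (1/7)Q = 24.375 + 0.125Q gives Q* = 621 and P* = 102.
With the subsidy, sellers receive Ps = Pb + 60 for each unit, where Pb is the price buyers pay.
On the curves, Pb = 1335/7 - (1/7)Q and Ps = 24.375 + 0.125Q; the wedge Ps − Pb = 60 gives 24.375 + 0.125Q − (1335/7 - (1/7)Q) = 60, so Q' = 845.
Then Pb = 1335/7 − (1/7)·845 = 70 and Ps = 24.375 + 0.125·845 = 130.
Buyers' price falls by P* − Pb = 102 − 70 = 32; sellers' price rises by Ps − P* = 130 − 102 = 28.
So producers capture 28/60 = 7/15 of each unit of subsidy.

Producer share = 7/15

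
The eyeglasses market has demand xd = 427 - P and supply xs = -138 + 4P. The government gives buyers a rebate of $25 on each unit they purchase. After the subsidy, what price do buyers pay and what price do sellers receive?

Buyers pay $93; sellers receive $118

Pre-subsidy: 427 - P = -138 + 4P gives P* = 113, x* = 314.
With the rebate, buyers effectively pay Pb = Ps − 25, where Ps is the price sellers receive.
Demand in terms of Ps becomes xd = 427 − 1(Ps − 25) = 452 - Ps. Setting this equal to supply: 452 - Ps = -138 + 4Ps, so Ps = 118.
Buyers pay Pb = 118 − 25 = 93; x' = -138 + 4·118 = 334.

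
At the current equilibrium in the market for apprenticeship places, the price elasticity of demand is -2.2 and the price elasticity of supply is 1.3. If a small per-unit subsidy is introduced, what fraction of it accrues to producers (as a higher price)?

Producer share = 22/35

For a small subsidy around the equilibrium, the benefit split depends on the relative slopes, which at a point are proportional to the elasticities.
Buyer share = εs/(εs + |εd|) = 1.3/(1.3 + 2.2) = 13/35; seller share = |εd|/(εs + |εd|) = 22/35.
So producers capture 22/35 of the subsidy.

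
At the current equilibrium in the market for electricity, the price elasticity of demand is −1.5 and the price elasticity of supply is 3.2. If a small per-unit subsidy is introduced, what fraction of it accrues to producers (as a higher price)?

Producer share = 15/47

For a small subsidy around the equilibrium, the benefit split depends on the relative slopes, which at a point are proportional to the elasticities.
Buyer share = εs/(εs + |εd|) = 3.2/(3.2 + 1.5) = 32/47; seller share = |εd|/(εs + |εd|) = 15/47.
So producers capture 15/47 of the subsidy.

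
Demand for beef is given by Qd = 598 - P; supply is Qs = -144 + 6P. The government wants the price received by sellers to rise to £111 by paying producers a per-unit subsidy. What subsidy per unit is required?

At a seller price of 111, quantity supplied is -144 + 6·111 = 522.
Buyers absorb 522 only when they pay Pb with 598 − 1·Pb = 522, i.e. Pb = 76.
s = Ps − Pb = 111 − 76 = 35.

Required subsidy s = £35 per unit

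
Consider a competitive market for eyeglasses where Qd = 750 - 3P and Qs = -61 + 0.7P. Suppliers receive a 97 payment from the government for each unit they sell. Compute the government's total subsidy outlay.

Pre-subsidy: 750 - 3P = -61 + 0.7P gives P* = 8110/37, Q* = 3420/37.
With the subsidy, sellers receive Ps = Pb + 97 for each unit, where Pb is the price buyers pay.
Supply in terms of Pb becomes Qs = -61 + 0.7(Pb + 97) = 6.9 + 0.7Pb. Setting this equal to demand: 750 - 3Pb = 6.9 + 0.7Pb, so Pb = 7431/37.
Sellers receive Ps = 7431/37 + 97 = 11020/37; Q' = 750 − 3·(7431/37) = 5457/37.
Government outlay = subsidy × quantity = 97 × 5457/37 = 529329/37.

Government cost = 529329/37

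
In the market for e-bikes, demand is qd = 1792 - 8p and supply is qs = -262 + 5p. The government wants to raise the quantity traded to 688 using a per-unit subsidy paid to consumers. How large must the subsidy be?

Required subsidy s = 52 per unit

At q = 688, invert demand for the buyer price: pb = (1792 − 688)/8 = 138; invert supply for the seller price: ps = (688 − (-262))/5 = 190.
The subsidy must fill the gap: s = ps − pb = 190 − 138 = 52.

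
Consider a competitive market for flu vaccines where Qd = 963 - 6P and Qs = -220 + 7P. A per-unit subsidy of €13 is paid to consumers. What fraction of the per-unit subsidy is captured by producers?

Producer share = 6/13

Pre-subsidy: 963 - 6P = -220 + 7P gives P* = 91, Q* = 417.
With the rebate, buyers effectively pay Pb = Ps − 13, where Ps is the price sellers receive.
Demand in terms of Ps becomes Qd = 963 − 6(Ps − 13) = 1041 - 6Ps. Setting this equal to supply: 1041 - 6Ps = -220 + 7Ps, so Ps = 97.
Buyers pay Pb = 97 − 13 = 84; Q' = -220 + 7·97 = 459.
Buyers' price falls by P* − Pb = 91 − 84 = 7; sellers' price rises by Ps − P* = 97 − 91 = 6.
So producers capture 6/13 = 6/13 of each unit of subsidy.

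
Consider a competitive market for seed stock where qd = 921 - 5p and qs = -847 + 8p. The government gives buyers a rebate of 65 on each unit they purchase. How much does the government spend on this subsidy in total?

Government cost = 28665

Pre-subsidy: 921 - 5p = -847 + 8p gives p* = 136, q* = 241.
With the rebate, buyers effectively pay pb = ps − 65, where ps is the price sellers receive.
Demand in terms of ps becomes qd = 921 − 5(ps − 65) = 1246 - 5ps. Setting this equal to supply: 1246 - 5ps = -847 + 8ps, so ps = 161.
Buyers pay pb = 161 − 65 = 96; q' = -847 + 8·161 = 441.
Government outlay = subsidy × quantity = 65 × 441 = 28665.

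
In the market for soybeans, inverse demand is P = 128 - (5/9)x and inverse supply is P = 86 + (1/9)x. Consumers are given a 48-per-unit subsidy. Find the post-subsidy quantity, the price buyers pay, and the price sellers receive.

x' = 135; buyers pay 53; sellers receive 101

Pre-subsidy: 128 - (5/9)x = 86 + (1/9)x gives x* = 63 and P* = 93.
With the rebate, buyers effectively pay Pb = Ps − 48, where Ps is the price sellers receive.
On the curves, Pb = 128 - (5/9)x and Ps = 86 + (1/9)x; the wedge Ps − Pb = 48 gives 86 + (1/9)x − (128 - (5/9)x) = 48, so x' = 135.
Then Pb = 128 − (5/9)·135 = 53 and Ps = 86 + (1/9)·135 = 101.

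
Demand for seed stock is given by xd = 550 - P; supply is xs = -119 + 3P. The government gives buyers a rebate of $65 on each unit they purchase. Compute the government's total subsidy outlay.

Pre-subsidy: 550 - P = -119 + 3P gives P* = 167.25, x* = 382.75.
With the rebate, buyers effectively pay Pb = Ps − 65, where Ps is the price sellers receive.
Demand in terms of Ps becomes xd = 550 − 1(Ps − 65) = 615 - Ps. Setting this equal to supply: 615 - Ps = -119 + 3Ps, so Ps = 183.5.
Buyers pay Pb = 183.5 − 65 = 118.5; x' = -119 + 3·183.5 = 431.5.
Government outlay = subsidy × quantity = 65 × 431.5 = 28047.5.

Government cost = $28047.5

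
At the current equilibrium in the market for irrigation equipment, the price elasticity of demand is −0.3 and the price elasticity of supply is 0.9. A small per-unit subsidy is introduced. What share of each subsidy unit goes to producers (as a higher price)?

For a small subsidy around the equilibrium, the benefit split depends on the relative slopes, which at a point are proportional to the elasticities.
Buyer share = εs/(εs + |εd|) = 0.9/(0.9 + 0.3) = 0.75; seller share = |εd|/(εs + |εd|) = 0.25.
So producers capture 0.25 of the subsidy.

Producer share = 0.25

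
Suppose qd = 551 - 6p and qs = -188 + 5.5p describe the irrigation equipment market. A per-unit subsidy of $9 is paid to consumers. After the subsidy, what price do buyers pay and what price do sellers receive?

Pre-subsidy: 551 - 6p = -188 + 5.5p gives p* = 1478/23, q* = 3805/23.
With the rebate, buyers effectively pay pb = ps − 9, where ps is the price sellers receive.
Demand in terms of ps becomes qd = 551 − 6(ps − 9) = 605 - 6ps. Setting this equal to supply: 605 - 6ps = -188 + 5.5ps, so ps = 1586/23.
Buyers pay pb = 1586/23 − 9 = 1379/23; q' = -188 + 5.5·(1586/23) = 4399/23.

Buyers pay 1379/23; sellers receive 1586/23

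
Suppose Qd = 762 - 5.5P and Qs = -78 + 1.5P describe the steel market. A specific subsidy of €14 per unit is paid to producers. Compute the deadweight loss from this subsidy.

Deadweight loss = €115.5

Pre-subsidy: 762 - 5.5P = -78 + 1.5P gives P* = 120, Q* = 102.
With the subsidy, sellers receive Ps = Pb + 14 for each unit, where Pb is the price buyers pay.
Supply in terms of Pb becomes Qs = -78 + 1.5(Pb + 14) = -57 + 1.5Pb. Setting this equal to demand: 762 - 5.5Pb = -57 + 1.5Pb, so Pb = 117.
Sellers receive Ps = 117 + 14 = 131; Q' = 762 − 5.5·117 = 118.5.
The subsidy expands output by 118.5 − 102 = 16.5 past the efficient level; on those units the gap between marginal cost and willingness to pay runs from 0 up to 14.
DWL = ½ × 14 × 16.5 = 115.5.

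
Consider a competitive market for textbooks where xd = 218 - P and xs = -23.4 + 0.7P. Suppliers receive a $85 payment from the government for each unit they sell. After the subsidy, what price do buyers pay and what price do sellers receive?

Pre-subsidy: 218 - P = -23.4 + 0.7P gives P* = 142, x* = 76.
With the subsidy, sellers receive Ps = Pb + 85 for each unit, where Pb is the price buyers pay.
Supply in terms of Pb becomes xs = -23.4 + 0.7(Pb + 85) = 36.1 + 0.7Pb. Setting this equal to demand: 218 - Pb = 36.1 + 0.7Pb, so Pb = 107.
Sellers receive Ps = 107 + 85 = 192; x' = 218 − 1·107 = 111.

Buyers pay $107; sellers receive $192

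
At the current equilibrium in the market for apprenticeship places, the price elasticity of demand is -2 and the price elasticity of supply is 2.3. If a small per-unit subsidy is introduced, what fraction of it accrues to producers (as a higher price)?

Producer share = 20/43

For a small subsidy around the equilibrium, the benefit split depends on the relative slopes, which at a point are proportional to the elasticities.
Buyer share = εs/(εs + |εd|) = 2.3/(2.3 + 2) = 23/43; seller share = |εd|/(εs + |εd|) = 20/43.
So producers capture 20/43 of the subsidy.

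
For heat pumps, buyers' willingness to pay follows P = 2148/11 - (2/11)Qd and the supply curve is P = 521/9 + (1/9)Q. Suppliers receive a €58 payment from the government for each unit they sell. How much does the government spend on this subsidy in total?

Pre-subsidy: 2148/11 - (2/11)Q = 521/9 + (1/9)Q gives Q* = 469 and P* = 110.
With the subsidy, sellers receive Ps = Pb + 58 for each unit, where Pb is the price buyers pay.
On the curves, Pb = 2148/11 - (2/11)Q and Ps = 521/9 + (1/9)Q; the wedge Ps − Pb = 58 gives 521/9 + (1/9)Q − (2148/11 - (2/11)Q) = 58, so Q' = 667.
Then Pb = 2148/11 − (2/11)·667 = 74 and Ps = 521/9 + (1/9)·667 = 132.
Government outlay = subsidy × quantity = 58 × 667 = 38686.

Government cost = €38686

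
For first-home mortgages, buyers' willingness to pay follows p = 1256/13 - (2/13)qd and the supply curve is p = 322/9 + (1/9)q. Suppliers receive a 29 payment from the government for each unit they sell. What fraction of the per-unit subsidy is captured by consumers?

Consumer share = 18/31

Pre-subsidy: 1256/13 - (2/13)q = 322/9 + (1/9)q gives q* = 7118/31 and p* = 1900/31.
With the subsidy, sellers receive ps = pb + 29 for each unit, where pb is the price buyers pay.
On the curves, pb = 1256/13 - (2/13)q and ps = 322/9 + (1/9)q; the wedge ps − pb = 29 gives 322/9 + (1/9)q − (1256/13 - (2/13)q) = 29, so q' = 10511/31.
Then pb = 1256/13 − (2/13)·(10511/31) = 1378/31 and ps = 322/9 + (1/9)·(10511/31) = 2277/31.
Buyers' price falls by p* − pb = 1900/31 − 1378/31 = 522/31; sellers' price rises by ps − p* = 2277/31 − 1900/31 = 377/31.
So consumers capture (522/31)/29 = 18/31 of each unit of subsidy.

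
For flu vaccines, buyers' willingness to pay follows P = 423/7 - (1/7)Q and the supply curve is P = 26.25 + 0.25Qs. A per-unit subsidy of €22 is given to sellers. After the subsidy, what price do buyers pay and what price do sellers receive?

Pre-subsidy: 423/7 - (1/7)Q = 26.25 + 0.25Q gives Q* = 87 and P* = 48.
With the subsidy, sellers receive Ps = Pb + 22 for each unit, where Pb is the price buyers pay.
On the curves, Pb = 423/7 - (1/7)Q and Ps = 26.25 + 0.25Q; the wedge Ps − Pb = 22 gives 26.25 + 0.25Q − (423/7 - (1/7)Q) = 22, so Q' = 143.
Then Pb = 423/7 − (1/7)·143 = 40 and Ps = 26.25 + 0.25·143 = 62.

Buyers pay €40; sellers receive €62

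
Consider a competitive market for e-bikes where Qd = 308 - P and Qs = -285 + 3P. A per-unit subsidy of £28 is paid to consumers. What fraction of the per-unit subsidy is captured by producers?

Pre-subsidy: 308 - P = -285 + 3P gives P* = 148.25, Q* = 159.75.
With the rebate, buyers effectively pay Pb = Ps − 28, where Ps is the price sellers receive.
Demand in terms of Ps becomes Qd = 308 − 1(Ps − 28) = 336 - Ps. Setting this equal to supply: 336 - Ps = -285 + 3Ps, so Ps = 155.25.
Buyers pay Pb = 155.25 − 28 = 127.25; Q' = -285 + 3·155.25 = 180.75.
Buyers' price falls by P* − Pb = 148.25 − 127.25 = 21; sellers' price rises by Ps − P* = 155.25 − 148.25 = 7.
So producers capture 7/28 = 0.25 of each unit of subsidy.

Producer share = 0.25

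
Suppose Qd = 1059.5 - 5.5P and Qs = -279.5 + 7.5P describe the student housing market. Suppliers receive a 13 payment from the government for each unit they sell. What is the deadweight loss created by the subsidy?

Pre-subsidy: 1059.5 - 5.5P = -279.5 + 7.5P gives P* = 103, Q* = 493.
With the subsidy, sellers receive Ps = Pb + 13 for each unit, where Pb is the price buyers pay.
Supply in terms of Pb becomes Qs = -279.5 + 7.5(Pb + 13) = -182 + 7.5Pb. Setting this equal to demand: 1059.5 - 5.5Pb = -182 + 7.5Pb, so Pb = 95.5.
Sellers receive Ps = 95.5 + 13 = 108.5; Q' = 1059.5 − 5.5·95.5 = 534.25.
The subsidy expands output by 534.25 − 493 = 41.25 past the efficient level; on those units the gap between marginal cost and willingness to pay runs from 0 up to 13.
DWL = ½ × 13 × 41.25 = 268.125.

Deadweight loss = 268.125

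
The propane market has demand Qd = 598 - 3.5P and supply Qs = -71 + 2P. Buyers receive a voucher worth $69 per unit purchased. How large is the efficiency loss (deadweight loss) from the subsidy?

Pre-subsidy: 598 - 3.5P = -71 + 2P gives P* = 1338/11, Q* = 1895/11.
With the rebate, buyers effectively pay Pb = Ps − 69, where Ps is the price sellers receive.
Demand in terms of Ps becomes Qd = 598 − 3.5(Ps − 69) = 839.5 - 3.5Ps. Setting this equal to supply: 839.5 - 3.5Ps = -71 + 2Ps, so Ps = 1821/11.
Buyers pay Pb = 1821/11 − 69 = 1062/11; Q' = -71 + 2·(1821/11) = 2861/11.
The subsidy expands output by 2861/11 − 1895/11 = 966/11 past the efficient level; on those units the gap between marginal cost and willingness to pay runs from 0 up to 69.
DWL = ½ × 69 × 966/11 = 33327/11.

Deadweight loss = 33327/11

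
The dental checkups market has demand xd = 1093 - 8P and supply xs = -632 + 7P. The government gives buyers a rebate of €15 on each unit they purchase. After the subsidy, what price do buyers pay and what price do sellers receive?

Buyers pay €108; sellers receive €123

Pre-subsidy: 1093 - 8P = -632 + 7P gives P* = 115, x* = 173.
With the rebate, buyers effectively pay Pb = Ps − 15, where Ps is the price sellers receive.
Demand in terms of Ps becomes xd = 1093 − 8(Ps − 15) = 1213 - 8Ps. Setting this equal to supply: 1213 - 8Ps = -632 + 7Ps, so Ps = 123.
Buyers pay Pb = 123 − 15 = 108; x' = -632 + 7·123 = 229.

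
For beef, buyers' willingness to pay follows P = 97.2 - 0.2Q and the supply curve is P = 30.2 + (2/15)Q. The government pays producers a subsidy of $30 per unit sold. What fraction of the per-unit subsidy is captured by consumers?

Pre-subsidy: 97.2 - 0.2Q = 30.2 + (2/15)Q gives Q* = 201 and P* = 57.
With the subsidy, sellers receive Ps = Pb + 30 for each unit, where Pb is the price buyers pay.
On the curves, Pb = 97.2 - 0.2Q and Ps = 30.2 + (2/15)Q; the wedge Ps − Pb = 30 gives 30.2 + (2/15)Q − (97.2 - 0.2Q) = 30, so Q' = 291.
Then Pb = 97.2 − 0.2·291 = 39 and Ps = 30.2 + (2/15)·291 = 69.
Buyers' price falls by P* − Pb = 57 − 39 = 18; sellers' price rises by Ps − P* = 69 − 57 = 12.
So consumers capture 18/30 = 0.6 of each unit of subsidy.

Consumer share = 0.6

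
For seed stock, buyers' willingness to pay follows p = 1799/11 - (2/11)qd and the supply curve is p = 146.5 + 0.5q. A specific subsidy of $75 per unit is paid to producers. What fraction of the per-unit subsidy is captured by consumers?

Consumer share = 4/15

Pre-subsidy: 1799/11 - (2/11)q = 146.5 + 0.5q gives q* = 25 and p* = 159.
With the subsidy, sellers receive ps = pb + 75 for each unit, where pb is the price buyers pay.
On the curves, pb = 1799/11 - (2/11)q and ps = 146.5 + 0.5q; the wedge ps − pb = 75 gives 146.5 + 0.5q − (1799/11 - (2/11)q) = 75, so q' = 135.
Then pb = 1799/11 − (2/11)·135 = 139 and ps = 146.5 + 0.5·135 = 214.
Buyers' price falls by p* − pb = 159 − 139 = 20; sellers' price rises by ps − p* = 214 − 159 = 55.
So consumers capture 20/75 = 4/15 of each unit of subsidy.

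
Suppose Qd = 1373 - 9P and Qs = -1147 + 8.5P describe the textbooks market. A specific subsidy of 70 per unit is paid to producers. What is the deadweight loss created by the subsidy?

Pre-subsidy: 1373 - 9P = -1147 + 8.5P gives P* = 144, Q* = 77.
With the subsidy, sellers receive Ps = Pb + 70 for each unit, where Pb is the price buyers pay.
Supply in terms of Pb becomes Qs = -1147 + 8.5(Pb + 70) = -552 + 8.5Pb. Setting this equal to demand: 1373 - 9Pb = -552 + 8.5Pb, so Pb = 110.
Sellers receive Ps = 110 + 70 = 180; Q' = 1373 − 9·110 = 383.
The subsidy expands output by 383 − 77 = 306 past the efficient level; on those units the gap between marginal cost and willingness to pay runs from 0 up to 70.
DWL = ½ × 70 × 306 = 10710.

Deadweight loss = 10710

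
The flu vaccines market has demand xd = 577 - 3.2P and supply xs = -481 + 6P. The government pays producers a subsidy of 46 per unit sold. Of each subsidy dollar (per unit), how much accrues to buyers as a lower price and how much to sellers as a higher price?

Pre-subsidy: 577 - 3.2P = -481 + 6P gives P* = 115, x* = 209.
With the subsidy, sellers receive Ps = Pb + 46 for each unit, where Pb is the price buyers pay.
Supply in terms of Pb becomes xs = -481 + 6(Pb + 46) = -205 + 6Pb. Setting this equal to demand: 577 - 3.2Pb = -205 + 6Pb, so Pb = 85.
Sellers receive Ps = 85 + 46 = 131; x' = 577 − 3.2·85 = 305.
Buyers' price falls by P* − Pb = 115 − 85 = 30; sellers' price rises by Ps − P* = 131 − 115 = 16.

Buyers gain 30 per unit; sellers gain 16 per unit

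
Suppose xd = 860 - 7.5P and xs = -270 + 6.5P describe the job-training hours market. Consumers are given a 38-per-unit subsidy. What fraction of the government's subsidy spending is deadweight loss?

Pre-subsidy: 860 - 7.5P = -270 + 6.5P gives P* = 565/7, x* = 3565/14.
With the rebate, buyers effectively pay Pb = Ps − 38, where Ps is the price sellers receive.
Demand in terms of Ps becomes xd = 860 − 7.5(Ps − 38) = 1145 - 7.5Ps. Setting this equal to supply: 1145 - 7.5Ps = -270 + 6.5Ps, so Ps = 1415/14.
Buyers pay Pb = 1415/14 − 38 = 883/14; x' = -270 + 6.5·(1415/14) = 10835/28.
ΔCS = ½(3565/14 + 10835/28)(565/7 − 883/14) = 4437355/784; ΔPS = ½(3565/14 + 10835/28)(1415/14 − 565/7) = 5120025/784.
Government spending = 38 × 10835/28 = 205865/14.
DWL = ½ × 38 × (10835/28 − 3565/14) = 70395/28; fraction = (70395/28) / (205865/14) = 741/4334.

DWL / government spending = 741/4334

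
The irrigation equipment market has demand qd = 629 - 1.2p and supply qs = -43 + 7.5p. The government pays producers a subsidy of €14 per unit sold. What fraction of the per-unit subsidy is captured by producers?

Pre-subsidy: 629 - 1.2p = -43 + 7.5p gives p* = 2240/29, q* = 15553/29.
With the subsidy, sellers receive ps = pb + 14 for each unit, where pb is the price buyers pay.
Supply in terms of pb becomes qs = -43 + 7.5(pb + 14) = 62 + 7.5pb. Setting this equal to demand: 629 - 1.2pb = 62 + 7.5pb, so pb = 1890/29.
Sellers receive ps = 1890/29 + 14 = 2296/29; q' = 629 − 1.2·(1890/29) = 15973/29.
Buyers' price falls by p* − pb = 2240/29 − 1890/29 = 350/29; sellers' price rises by ps − p* = 2296/29 − 2240/29 = 56/29.
So producers capture (56/29)/14 = 4/29 of each unit of subsidy.

Producer share = 4/29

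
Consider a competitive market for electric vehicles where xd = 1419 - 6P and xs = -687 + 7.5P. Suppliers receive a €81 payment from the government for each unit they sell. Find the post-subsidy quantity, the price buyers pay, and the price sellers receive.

Pre-subsidy: 1419 - 6P = -687 + 7.5P gives P* = 156, x* = 483.
With the subsidy, sellers receive Ps = Pb + 81 for each unit, where Pb is the price buyers pay.
Supply in terms of Pb becomes xs = -687 + 7.5(Pb + 81) = -79.5 + 7.5Pb. Setting this equal to demand: 1419 - 6Pb = -79.5 + 7.5Pb, so Pb = 111.
Sellers receive Ps = 111 + 81 = 192; x' = 1419 − 6·111 = 753.

x' = 753; buyers pay €111; sellers receive €192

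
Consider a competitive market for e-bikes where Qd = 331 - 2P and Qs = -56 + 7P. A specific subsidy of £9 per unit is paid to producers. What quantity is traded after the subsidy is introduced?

Pre-subsidy: 331 - 2P = -56 + 7P gives P* = 43, Q* = 245.
With the subsidy, sellers receive Ps = Pb + 9 for each unit, where Pb is the price buyers pay.
Supply in terms of Pb becomes Qs = -56 + 7(Pb + 9) = 7 + 7Pb. Setting this equal to demand: 331 - 2Pb = 7 + 7Pb, so Pb = 36.
Sellers receive Ps = 36 + 9 = 45; Q' = 331 − 2·36 = 259.

Q' = 259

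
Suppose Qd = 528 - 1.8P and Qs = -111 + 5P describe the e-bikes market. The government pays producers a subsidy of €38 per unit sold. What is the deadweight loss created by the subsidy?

Pre-subsidy: 528 - 1.8P = -111 + 5P gives P* = 3195/34, Q* = 12201/34.
With the subsidy, sellers receive Ps = Pb + 38 for each unit, where Pb is the price buyers pay.
Supply in terms of Pb becomes Qs = -111 + 5(Pb + 38) = 79 + 5Pb. Setting this equal to demand: 528 - 1.8Pb = 79 + 5Pb, so Pb = 2245/34.
Sellers receive Ps = 2245/34 + 38 = 3537/34; Q' = 528 − 1.8·(2245/34) = 13911/34.
The subsidy expands output by 13911/34 − 12201/34 = 855/17 past the efficient level; on those units the gap between marginal cost and willingness to pay runs from 0 up to 38.
DWL = ½ × 38 × 855/17 = 16245/17.

Deadweight loss = 16245/17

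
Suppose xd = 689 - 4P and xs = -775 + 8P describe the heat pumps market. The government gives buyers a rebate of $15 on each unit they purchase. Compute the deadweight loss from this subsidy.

Pre-subsidy: 689 - 4P = -775 + 8P gives P* = 122, x* = 201.
With the rebate, buyers effectively pay Pb = Ps − 15, where Ps is the price sellers receive.
Demand in terms of Ps becomes xd = 689 − 4(Ps − 15) = 749 - 4Ps. Setting this equal to supply: 749 - 4Ps = -775 + 8Ps, so Ps = 127.
Buyers pay Pb = 127 − 15 = 112; x' = -775 + 8·127 = 241.
The subsidy expands output by 241 − 201 = 40 past the efficient level; on those units the gap between marginal cost and willingness to pay runs from 0 up to 15.
DWL = ½ × 15 × 40 = 300.

Deadweight loss = $300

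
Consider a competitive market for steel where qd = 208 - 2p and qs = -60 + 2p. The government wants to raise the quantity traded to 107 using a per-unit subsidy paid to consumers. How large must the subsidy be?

At q = 107, invert demand for the buyer price: pb = (208 − 107)/2 = 50.5; invert supply for the seller price: ps = (107 − (-60))/2 = 83.5.
The subsidy must fill the gap: s = ps − pb = 83.5 − 50.5 = 33.

Required subsidy s = 33 per unit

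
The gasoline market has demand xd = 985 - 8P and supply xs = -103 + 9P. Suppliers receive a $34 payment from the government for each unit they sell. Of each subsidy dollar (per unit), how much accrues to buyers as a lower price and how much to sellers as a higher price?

Buyers gain $18 per unit; sellers gain $16 per unit

Pre-subsidy: 985 - 8P = -103 + 9P gives P* = 64, x* = 473.
With the subsidy, sellers receive Ps = Pb + 34 for each unit, where Pb is the price buyers pay.
Supply in terms of Pb becomes xs = -103 + 9(Pb + 34) = 203 + 9Pb. Setting this equal to demand: 985 - 8Pb = 203 + 9Pb, so Pb = 46.
Sellers receive Ps = 46 + 34 = 80; x' = 985 − 8·46 = 617.
Buyers' price falls by P* − Pb = 64 − 46 = 18; sellers' price rises by Ps − P* = 80 − 64 = 16.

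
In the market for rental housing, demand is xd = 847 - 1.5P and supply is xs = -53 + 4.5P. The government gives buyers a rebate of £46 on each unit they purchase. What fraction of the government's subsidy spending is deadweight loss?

Pre-subsidy: 847 - 1.5P = -53 + 4.5P gives P* = 150, x* = 622.
With the rebate, buyers effectively pay Pb = Ps − 46, where Ps is the price sellers receive.
Demand in terms of Ps becomes xd = 847 − 1.5(Ps − 46) = 916 - 1.5Ps. Setting this equal to supply: 916 - 1.5Ps = -53 + 4.5Ps, so Ps = 161.5.
Buyers pay Pb = 161.5 − 46 = 115.5; x' = -53 + 4.5·161.5 = 673.75.
ΔCS = ½(622 + 673.75)(150 − 115.5) = 22351.6875; ΔPS = ½(622 + 673.75)(161.5 − 150) = 7450.5625.
Government spending = 46 × 673.75 = 30992.5.
DWL = ½ × 46 × (673.75 − 622) = 1190.25; fraction = 1190.25 / 30992.5 = 207/5390.

DWL / government spending = 207/5390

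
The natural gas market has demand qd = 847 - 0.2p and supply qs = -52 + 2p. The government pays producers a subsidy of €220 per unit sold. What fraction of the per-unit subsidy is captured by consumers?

Pre-subsidy: 847 - 0.2p = -52 + 2p gives p* = 4495/11, q* = 8418/11.
With the subsidy, sellers receive ps = pb + 220 for each unit, where pb is the price buyers pay.
Supply in terms of pb becomes qs = -52 + 2(pb + 220) = 388 + 2pb. Setting this equal to demand: 847 - 0.2pb = 388 + 2pb, so pb = 2295/11.
Sellers receive ps = 2295/11 + 220 = 4715/11; q' = 847 − 0.2·(2295/11) = 8858/11.
Buyers' price falls by p* − pb = 4495/11 − 2295/11 = 200; sellers' price rises by ps − p* = 4715/11 − 4495/11 = 20.
So consumers capture 200/220 = 10/11 of each unit of subsidy.

Consumer share = 10/11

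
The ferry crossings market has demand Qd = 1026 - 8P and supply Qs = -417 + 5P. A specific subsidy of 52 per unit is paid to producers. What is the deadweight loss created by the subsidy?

Deadweight loss = 4160

Pre-subsidy: 1026 - 8P = -417 + 5P gives P* = 111, Q* = 138.
With the subsidy, sellers receive Ps = Pb + 52 for each unit, where Pb is the price buyers pay.
Supply in terms of Pb becomes Qs = -417 + 5(Pb + 52) = -157 + 5Pb. Setting this equal to demand: 1026 - 8Pb = -157 + 5Pb, so Pb = 91.
Sellers receive Ps = 91 + 52 = 143; Q' = 1026 − 8·91 = 298.
The subsidy expands output by 298 − 138 = 160 past the efficient level; on those units the gap between marginal cost and willingness to pay runs from 0 up to 52.
DWL = ½ × 52 × 160 = 4160.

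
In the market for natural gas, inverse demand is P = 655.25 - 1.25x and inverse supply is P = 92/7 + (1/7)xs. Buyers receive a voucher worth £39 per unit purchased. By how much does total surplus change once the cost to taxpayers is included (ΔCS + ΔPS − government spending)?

Net change in total surplus = -£546

Pre-subsidy: 655.25 - 1.25x = 92/7 + (1/7)x gives x* = 461 and P* = 79.
With the rebate, buyers effectively pay Pb = Ps − 39, where Ps is the price sellers receive.
On the curves, Pb = 655.25 - 1.25x and Ps = 92/7 + (1/7)x; the wedge Ps − Pb = 39 gives 92/7 + (1/7)x − (655.25 - 1.25x) = 39, so x' = 489.
Then Pb = 655.25 − 1.25·489 = 44 and Ps = 92/7 + (1/7)·489 = 83.
ΔCS = ½(461 + 489)(79 − 44) = 16625; ΔPS = ½(461 + 489)(83 − 79) = 1900.
Government spending = 39 × 489 = 19071.
Net change = 16625 + 1900 − 19071 = -546. The loss equals the DWL triangle ½·39·28.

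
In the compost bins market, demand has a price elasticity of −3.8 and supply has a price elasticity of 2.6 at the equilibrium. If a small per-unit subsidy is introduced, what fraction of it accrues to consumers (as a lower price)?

For a small subsidy around the equilibrium, the benefit split depends on the relative slopes, which at a point are proportional to the elasticities.
Buyer share = εs/(εs + |εd|) = 2.6/(2.6 + 3.8) = 0.40625; seller share = |εd|/(εs + |εd|) = 0.59375.

Consumer share = 0.40625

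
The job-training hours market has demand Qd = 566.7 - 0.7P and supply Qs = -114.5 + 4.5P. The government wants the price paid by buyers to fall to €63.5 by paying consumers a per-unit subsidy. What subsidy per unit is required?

Required subsidy s = €78 per unit

At a buyer price of 63.5, quantity demanded is 566.7 − 0.7·63.5 = 522.25.
Sellers supply 522.25 only when they receive Ps with -114.5 + 4.5·Ps = 522.25, i.e. Ps = 141.5.
s = Ps − Pb = 141.5 − 63.5 = 78.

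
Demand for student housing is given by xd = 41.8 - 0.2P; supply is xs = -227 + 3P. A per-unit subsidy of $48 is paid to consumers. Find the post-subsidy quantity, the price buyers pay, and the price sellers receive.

Pre-subsidy: 41.8 - 0.2P = -227 + 3P gives P* = 84, x* = 25.
With the rebate, buyers effectively pay Pb = Ps − 48, where Ps is the price sellers receive.
Demand in terms of Ps becomes xd = 41.8 − 0.2(Ps − 48) = 51.4 - 0.2Ps. Setting this equal to supply: 51.4 - 0.2Ps = -227 + 3Ps, so Ps = 87.
Buyers pay Pb = 87 − 48 = 39; x' = -227 + 3·87 = 34.

x' = 34; buyers pay $39; sellers receive $87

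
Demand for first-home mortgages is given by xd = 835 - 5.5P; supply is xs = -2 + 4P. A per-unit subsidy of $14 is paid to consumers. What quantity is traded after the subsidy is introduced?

x' = 7274/19

Pre-subsidy: 835 - 5.5P = -2 + 4P gives P* = 1674/19, x* = 6658/19.
With the rebate, buyers effectively pay Pb = Ps − 14, where Ps is the price sellers receive.
Demand in terms of Ps becomes xd = 835 − 5.5(Ps − 14) = 912 - 5.5Ps. Setting this equal to supply: 912 - 5.5Ps = -2 + 4Ps, so Ps = 1828/19.
Buyers pay Pb = 1828/19 − 14 = 1562/19; x' = -2 + 4·(1828/19) = 7274/19.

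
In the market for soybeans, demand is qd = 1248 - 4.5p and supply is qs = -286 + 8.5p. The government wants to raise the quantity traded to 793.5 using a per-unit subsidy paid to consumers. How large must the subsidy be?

At q = 793.5, invert demand for the buyer price: pb = (1248 − 793.5)/4.5 = 101; invert supply for the seller price: ps = (793.5 − (-286))/8.5 = 127.
The subsidy must fill the gap: s = ps − pb = 127 − 101 = 26.

Required subsidy s = 26 per unit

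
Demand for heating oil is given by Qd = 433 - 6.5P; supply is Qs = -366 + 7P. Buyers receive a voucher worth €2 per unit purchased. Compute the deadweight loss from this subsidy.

Pre-subsidy: 433 - 6.5P = -366 + 7P gives P* = 1598/27, Q* = 1304/27.
With the rebate, buyers effectively pay Pb = Ps − 2, where Ps is the price sellers receive.
Demand in terms of Ps becomes Qd = 433 − 6.5(Ps − 2) = 446 - 6.5Ps. Setting this equal to supply: 446 - 6.5Ps = -366 + 7Ps, so Ps = 1624/27.
Buyers pay Pb = 1624/27 − 2 = 1570/27; Q' = -366 + 7·(1624/27) = 1486/27.
The subsidy expands output by 1486/27 − 1304/27 = 182/27 past the efficient level; on those units the gap between marginal cost and willingness to pay runs from 0 up to 2.
DWL = ½ × 2 × 182/27 = 182/27.

Deadweight loss = 182/27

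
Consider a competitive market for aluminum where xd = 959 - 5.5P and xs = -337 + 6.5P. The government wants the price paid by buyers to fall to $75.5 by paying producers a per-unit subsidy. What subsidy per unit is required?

At a buyer price of 75.5, quantity demanded is 959 − 5.5·75.5 = 543.75.
Sellers supply 543.75 only when they receive Ps with -337 + 6.5·Ps = 543.75, i.e. Ps = 135.5.
s = Ps − Pb = 135.5 − 75.5 = 60.

Required subsidy s = $60 per unit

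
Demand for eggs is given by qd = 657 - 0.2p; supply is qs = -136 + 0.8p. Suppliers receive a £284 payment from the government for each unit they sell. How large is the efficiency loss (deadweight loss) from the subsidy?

Pre-subsidy: 657 - 0.2p = -136 + 0.8p gives p* = 793, q* = 498.4.
With the subsidy, sellers receive ps = pb + 284 for each unit, where pb is the price buyers pay.
Supply in terms of pb becomes qs = -136 + 0.8(pb + 284) = 91.2 + 0.8pb. Setting this equal to demand: 657 - 0.2pb = 91.2 + 0.8pb, so pb = 565.8.
Sellers receive ps = 565.8 + 284 = 849.8; q' = 657 − 0.2·565.8 = 543.84.
The subsidy expands output by 543.84 − 498.4 = 45.44 past the efficient level; on those units the gap between marginal cost and willingness to pay runs from 0 up to 284.
DWL = ½ × 284 × 45.44 = 6452.48.

Deadweight loss = £6452.48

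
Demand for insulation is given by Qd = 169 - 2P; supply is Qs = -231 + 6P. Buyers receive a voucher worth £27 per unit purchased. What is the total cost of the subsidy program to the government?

Government cost = £2956.5

Pre-subsidy: 169 - 2P = -231 + 6P gives P* = 50, Q* = 69.
With the rebate, buyers effectively pay Pb = Ps − 27, where Ps is the price sellers receive.
Demand in terms of Ps becomes Qd = 169 − 2(Ps − 27) = 223 - 2Ps. Setting this equal to supply: 223 - 2Ps = -231 + 6Ps, so Ps = 56.75.
Buyers pay Pb = 56.75 − 27 = 29.75; Q' = -231 + 6·56.75 = 109.5.
Government outlay = subsidy × quantity = 27 × 109.5 = 2956.5.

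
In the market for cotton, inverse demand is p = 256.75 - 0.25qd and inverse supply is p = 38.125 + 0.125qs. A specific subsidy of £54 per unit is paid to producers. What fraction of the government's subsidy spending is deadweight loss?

DWL / government spending = 72/727

Pre-subsidy: 256.75 - 0.25q = 38.125 + 0.125q gives q* = 583 and p* = 111.
With the subsidy, sellers receive ps = pb + 54 for each unit, where pb is the price buyers pay.
On the curves, pb = 256.75 - 0.25q and ps = 38.125 + 0.125q; the wedge ps − pb = 54 gives 38.125 + 0.125q − (256.75 - 0.25q) = 54, so q' = 727.
Then pb = 256.75 − 0.25·727 = 75 and ps = 38.125 + 0.125·727 = 129.
ΔCS = ½(583 + 727)(111 − 75) = 23580; ΔPS = ½(583 + 727)(129 − 111) = 11790.
Government spending = 54 × 727 = 39258.
DWL = ½ × 54 × (727 − 583) = 3888; fraction = 3888 / 39258 = 72/727.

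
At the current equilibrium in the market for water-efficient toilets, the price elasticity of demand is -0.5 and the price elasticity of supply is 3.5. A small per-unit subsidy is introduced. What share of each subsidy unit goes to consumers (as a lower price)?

For a small subsidy around the equilibrium, the benefit split depends on the relative slopes, which at a point are proportional to the elasticities.
Buyer share = εs/(εs + |εd|) = 3.5/(3.5 + 0.5) = 0.875; seller share = |εd|/(εs + |εd|) = 0.125.

Consumer share = 0.875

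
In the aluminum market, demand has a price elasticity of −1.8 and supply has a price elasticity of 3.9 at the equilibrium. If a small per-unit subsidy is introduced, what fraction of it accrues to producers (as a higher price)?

For a small subsidy around the equilibrium, the benefit split depends on the relative slopes, which at a point are proportional to the elasticities.
Buyer share = εs/(εs + |εd|) = 3.9/(3.9 + 1.8) = 13/19; seller share = |εd|/(εs + |εd|) = 6/19.
So producers capture 6/19 of the subsidy.

Producer share = 6/19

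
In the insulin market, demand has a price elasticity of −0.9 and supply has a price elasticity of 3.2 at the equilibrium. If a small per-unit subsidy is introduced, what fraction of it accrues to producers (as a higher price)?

Producer share = 9/41

For a small subsidy around the equilibrium, the benefit split depends on the relative slopes, which at a point are proportional to the elasticities.
Buyer share = εs/(εs + |εd|) = 3.2/(3.2 + 0.9) = 32/41; seller share = |εd|/(εs + |εd|) = 9/41.
So producers capture 9/41 of the subsidy.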